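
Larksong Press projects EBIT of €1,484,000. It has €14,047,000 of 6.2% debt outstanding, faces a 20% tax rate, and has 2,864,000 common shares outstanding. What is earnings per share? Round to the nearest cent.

Interest = €870,914.00, so EBT = €1,484,000 − €870,914.00 = €613,086.00.
After tax at 20%: net income = €613,086.00 × 0.80 = €490,468.80.
EPS = €490,468.80 ÷ 2,864,000 = €0.17.

€0.17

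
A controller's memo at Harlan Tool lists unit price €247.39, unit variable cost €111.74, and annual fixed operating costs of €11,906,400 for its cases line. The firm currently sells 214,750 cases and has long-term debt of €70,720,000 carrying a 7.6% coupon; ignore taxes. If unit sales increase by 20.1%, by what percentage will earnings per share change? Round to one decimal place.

At 214,750 units, contribution = 214,750 × €135.65 = €29,130,837.50.
Operating income = contribution − fixed costs = €29,130,837.50 − €11,906,400 = €17,224,437.50.
After interest of €5,374,720.00, pre-tax earnings = €11,849,717.50.
DCL = total CM / (EBIT − I) = €29,130,837.50 / €11,849,717.50 = 2.4584.
EPS therefore changes by 2.4584 × (+20.1%) = +49.4%.

+49.4%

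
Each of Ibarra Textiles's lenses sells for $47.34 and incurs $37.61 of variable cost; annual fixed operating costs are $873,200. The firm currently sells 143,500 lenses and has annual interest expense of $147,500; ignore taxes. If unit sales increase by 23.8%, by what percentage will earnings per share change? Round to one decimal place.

+88.5%

At 143,500 units, contribution = 143,500 × $9.73 = $1,396,255.00.
Operating income = contribution − fixed costs = $1,396,255.00 − $873,200 = $523,055.00.
After interest of $147,500.00, pre-tax earnings = $375,555.00.
DCL = total CM / (EBIT − I) = $1,396,255.00 / $375,555.00 = 3.7178.
%ΔEPS = DCL × %ΔSales = 3.7178 × +23.8% = +88.5%.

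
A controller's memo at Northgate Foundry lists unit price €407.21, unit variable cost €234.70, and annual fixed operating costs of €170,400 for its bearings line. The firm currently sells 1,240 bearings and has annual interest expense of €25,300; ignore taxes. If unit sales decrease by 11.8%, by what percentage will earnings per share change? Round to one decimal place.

Contribution at this volume is 1,240 × €172.51 = €213,912.40.
EBIT = €213,912.40 − €170,400 = €43,512.40.
After interest of €25,300.00, pre-tax earnings = €18,212.40.
Degree of combined leverage = contribution ÷ (EBIT − I) = €213,912.40 ÷ €18,212.40 = 11.7454.
%ΔEPS = DCL × %ΔSales = 11.7454 × -11.8% = -138.6%.

-138.6%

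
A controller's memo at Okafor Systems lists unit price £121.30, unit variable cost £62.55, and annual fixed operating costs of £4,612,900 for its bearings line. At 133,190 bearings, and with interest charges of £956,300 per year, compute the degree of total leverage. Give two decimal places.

3.47

Contribution at this volume is 133,190 × £58.75 = £7,824,912.50.
EBIT = £7,824,912.50 − £4,612,900 = £3,212,012.50. Interest = £956,300.00.
DOL = £7,824,912.50 ÷ £3,212,012.50 = 2.4361; DFL = £3,212,012.50 ÷ £2,255,712.50 = 1.4239.
Combined leverage = 2.4361 × 1.4239 = 3.4688.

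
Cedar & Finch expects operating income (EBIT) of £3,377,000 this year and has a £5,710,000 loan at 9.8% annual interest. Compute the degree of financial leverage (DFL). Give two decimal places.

Interest = £559,580.00.
DFL = EBIT ÷ (EBIT − I) = £3,377,000 ÷ (£3,377,000 − £559,580.00) = £3,377,000 ÷ £2,817,420.00 = 1.1986.

1.20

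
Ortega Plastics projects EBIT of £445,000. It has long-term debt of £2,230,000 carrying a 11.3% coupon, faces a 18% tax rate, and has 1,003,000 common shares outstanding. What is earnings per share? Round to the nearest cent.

Pre-tax income = £445,000 − £251,990.00 = £193,010.00.
After tax at 18%: net income = £193,010.00 × 0.82 = £158,268.20.
Per share: £158,268.20 / 1,003,000 shares = £0.16.

£0.16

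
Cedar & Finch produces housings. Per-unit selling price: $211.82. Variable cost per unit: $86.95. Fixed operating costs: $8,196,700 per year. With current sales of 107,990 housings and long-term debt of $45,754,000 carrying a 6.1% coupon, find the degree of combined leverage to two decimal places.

5.40

At 107,990 units, contribution = 107,990 × $124.87 = $13,484,711.30.
EBIT = $13,484,711.30 − $8,196,700 = $5,288,011.30. Interest = $2,790,994.00.
DOL = $13,484,711.30 ÷ $5,288,011.30 = 2.5501; DFL = $5,288,011.30 ÷ $2,497,017.30 = 2.1177.
DCL = DOL × DFL = 2.5501 × 2.1177 = 5.4003.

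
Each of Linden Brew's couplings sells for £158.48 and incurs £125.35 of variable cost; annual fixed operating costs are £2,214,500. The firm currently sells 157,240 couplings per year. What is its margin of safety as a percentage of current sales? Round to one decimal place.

Each unit contributes £158.48 − £125.35 = £33.13. Break-even units = £2,214,500 ÷ £33.13 = 66,842.74; break-even revenue = 66,842.74 × £158.48 = £10,593,237.55.
Current sales = 157,240 × £158.48 = £24,919,395.20.
Margin of safety = (£24,919,395.20 − £10,593,237.55) ÷ £24,919,395.20 = 57.5%.

57.5%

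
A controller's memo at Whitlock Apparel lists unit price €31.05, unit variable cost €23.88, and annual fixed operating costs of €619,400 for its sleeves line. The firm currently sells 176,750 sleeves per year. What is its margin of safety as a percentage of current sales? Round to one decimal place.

Contribution margin per unit = €31.05 − €23.88 = €7.17. Break-even units = €619,400 ÷ €7.17 = 86,387.73; break-even revenue = 86,387.73 × €31.05 = €2,682,338.91.
Current sales = 176,750 × €31.05 = €5,488,087.50.
Margin of safety = (€5,488,087.50 − €2,682,338.91) ÷ €5,488,087.50 = 51.1%.

51.1%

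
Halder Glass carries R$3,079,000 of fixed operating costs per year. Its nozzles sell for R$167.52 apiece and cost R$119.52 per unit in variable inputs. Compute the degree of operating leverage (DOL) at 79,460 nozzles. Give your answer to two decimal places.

5.19

At 79,460 units, contribution = 79,460 × R$48.00 = R$3,814,080.00.
EBIT = R$3,814,080.00 − R$3,079,000 = R$735,080.00.
DOL = contribution ÷ EBIT = R$3,814,080.00 ÷ R$735,080.00 = 5.1887.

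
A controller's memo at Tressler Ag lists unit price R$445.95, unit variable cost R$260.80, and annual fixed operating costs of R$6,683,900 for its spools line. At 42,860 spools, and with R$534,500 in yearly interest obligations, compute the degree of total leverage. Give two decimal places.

11.07

Contribution at this volume is 42,860 × R$185.15 = R$7,935,529.00.
Operating income = contribution − fixed costs = R$7,935,529.00 − R$6,683,900 = R$1,251,629.00. Interest = R$534,500.00.
DOL = R$7,935,529.00 ÷ R$1,251,629.00 = 6.3402; DFL = R$1,251,629.00 ÷ R$717,129.00 = 1.7453.
Combined leverage = 6.3402 × 1.7453 = 11.0656.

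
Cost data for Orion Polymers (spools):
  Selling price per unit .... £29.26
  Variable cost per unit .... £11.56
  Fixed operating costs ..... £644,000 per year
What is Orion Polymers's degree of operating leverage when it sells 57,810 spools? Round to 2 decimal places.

Total contribution margin = 57,810 × £17.70 = £1,023,237.00.
Operating income = contribution − fixed costs = £1,023,237.00 − £644,000 = £379,237.00.
DOL = contribution ÷ EBIT = £1,023,237.00 ÷ £379,237.00 = 2.6981.

2.70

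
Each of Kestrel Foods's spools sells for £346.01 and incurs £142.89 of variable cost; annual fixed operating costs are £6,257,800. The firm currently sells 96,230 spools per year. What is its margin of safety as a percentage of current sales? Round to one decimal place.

Unit CM = price − variable cost = £346.01 − £142.89 = £203.12. Break-even units = £6,257,800 ÷ £203.12 = 30,808.39; break-even revenue = 30,808.39 × £346.01 = £10,660,010.72.
Current sales = 96,230 × £346.01 = £33,296,542.30.
Margin of safety = (£33,296,542.30 − £10,660,010.72) ÷ £33,296,542.30 = 68.0%.

68.0%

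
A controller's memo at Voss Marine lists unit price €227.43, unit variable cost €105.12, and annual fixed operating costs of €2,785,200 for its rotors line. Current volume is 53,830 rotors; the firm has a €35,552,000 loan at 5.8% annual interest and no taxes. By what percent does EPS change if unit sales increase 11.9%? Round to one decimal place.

Total contribution margin = 53,830 × €122.31 = €6,583,947.30.
EBIT = €6,583,947.30 − €2,785,200 = €3,798,747.30.
After interest of €2,062,016.00, pre-tax earnings = €1,736,731.30.
DCL = total CM / (EBIT − I) = €6,583,947.30 / €1,736,731.30 = 3.7910.
%ΔEPS = DCL × %ΔSales = 3.7910 × +11.9% = +45.1%.

+45.1%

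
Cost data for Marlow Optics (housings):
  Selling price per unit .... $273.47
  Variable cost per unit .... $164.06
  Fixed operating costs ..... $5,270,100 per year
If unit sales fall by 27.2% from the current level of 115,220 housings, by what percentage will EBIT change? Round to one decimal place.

Contribution at this volume is 115,220 × $109.41 = $12,606,220.20.
Operating income = contribution − fixed costs = $12,606,220.20 − $5,270,100 = $7,336,120.20.
So DOL = total CM / EBIT = $12,606,220.20 / $7,336,120.20 = 1.7184.
So EBIT moves 1.7184 × (-27.2%) = -46.7%.

-46.7%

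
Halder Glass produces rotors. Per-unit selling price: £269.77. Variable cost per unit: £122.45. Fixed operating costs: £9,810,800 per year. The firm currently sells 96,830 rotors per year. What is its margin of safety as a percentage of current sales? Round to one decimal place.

31.2%

Contribution margin per unit = £269.77 − £122.45 = £147.32. Break-even units = £9,810,800 ÷ £147.32 = 66,595.17; break-even revenue = 66,595.17 × £269.77 = £17,965,378.20.
Current sales = 96,830 × £269.77 = £26,121,829.10.
Margin of safety = (£26,121,829.10 − £17,965,378.20) ÷ £26,121,829.10 = 31.2%.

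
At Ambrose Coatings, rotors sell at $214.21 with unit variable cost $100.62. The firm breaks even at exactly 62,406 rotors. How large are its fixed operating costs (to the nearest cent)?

Each unit contributes $214.21 − $100.62 = $113.59.
Fixed costs = break-even units × CM = 62,406 × $113.59 = $7,088,697.54.

$7,088,697.54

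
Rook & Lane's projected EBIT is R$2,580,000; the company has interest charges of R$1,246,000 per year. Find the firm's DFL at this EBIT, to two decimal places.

Interest = R$1,246,000.00.
DFL = EBIT ÷ (EBIT − I) = R$2,580,000 ÷ (R$2,580,000 − R$1,246,000.00) = R$2,580,000 ÷ R$1,334,000.00 = 1.9340.

1.93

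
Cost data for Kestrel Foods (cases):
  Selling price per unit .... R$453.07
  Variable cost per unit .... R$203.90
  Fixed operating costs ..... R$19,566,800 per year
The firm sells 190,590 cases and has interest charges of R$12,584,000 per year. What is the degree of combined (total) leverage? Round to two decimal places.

Total contribution margin = 190,590 × R$249.17 = R$47,489,310.30.
Operating income = contribution − fixed costs = R$47,489,310.30 − R$19,566,800 = R$27,922,510.30. Interest = R$12,584,000.00, so EBIT − I = R$15,338,510.30.
DCL = contribution ÷ (EBIT − I) = R$47,489,310.30 ÷ R$15,338,510.30 = 3.0961.

3.10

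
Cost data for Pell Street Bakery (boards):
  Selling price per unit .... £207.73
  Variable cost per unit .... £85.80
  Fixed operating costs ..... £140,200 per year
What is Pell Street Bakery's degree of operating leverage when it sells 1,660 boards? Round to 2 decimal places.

3.25

Total contribution margin = 1,660 × £121.93 = £202,403.80.
EBIT = £202,403.80 − £140,200 = £62,203.80.
DOL = contribution ÷ EBIT = £202,403.80 ÷ £62,203.80 = 3.2539.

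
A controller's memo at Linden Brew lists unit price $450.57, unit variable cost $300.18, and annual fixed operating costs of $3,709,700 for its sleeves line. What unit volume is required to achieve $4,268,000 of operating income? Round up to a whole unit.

53,047 sleeves

Unit CM = price − variable cost = $450.57 − $300.18 = $150.39.
Required volume = (fixed costs + target profit) ÷ CM = ($3,709,700 + $4,268,000) ÷ $150.39 = 53,046.75, so 53,047 sleeves.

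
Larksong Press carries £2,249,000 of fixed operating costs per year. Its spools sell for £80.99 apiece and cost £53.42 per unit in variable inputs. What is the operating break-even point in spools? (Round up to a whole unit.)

Each unit contributes £80.99 − £53.42 = £27.57.
Break-even volume = fixed costs ÷ CM per unit = £2,249,000 ÷ £27.57 = 81,574.17, so 81,575 spools.

81,575 spools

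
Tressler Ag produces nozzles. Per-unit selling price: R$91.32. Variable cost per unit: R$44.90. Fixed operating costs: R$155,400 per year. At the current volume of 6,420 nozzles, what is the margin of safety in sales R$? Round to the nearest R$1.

R$280,563

Unit CM = price − variable cost = R$91.32 − R$44.90 = R$46.42. Break-even units = R$155,400 ÷ R$46.42 = 3,347.69; break-even revenue = 3,347.69 × R$91.32 = R$305,711.50.
Current sales = 6,420 × R$91.32 = R$586,274.40.
Margin of safety = R$586,274.40 − R$305,711.50 = R$280,563.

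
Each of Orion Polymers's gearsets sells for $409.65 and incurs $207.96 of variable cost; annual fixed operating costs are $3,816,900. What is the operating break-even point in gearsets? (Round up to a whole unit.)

Contribution margin per unit = $409.65 − $207.96 = $201.69.
Break-even Q = $3,816,900 / $201.69 = 18,924.59 → 18,925 gearsets.

18,925 gearsets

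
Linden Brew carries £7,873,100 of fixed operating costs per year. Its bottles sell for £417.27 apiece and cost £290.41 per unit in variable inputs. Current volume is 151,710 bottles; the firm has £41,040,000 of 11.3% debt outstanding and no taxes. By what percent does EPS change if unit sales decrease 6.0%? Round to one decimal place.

At 151,710 units, contribution = 151,710 × £126.86 = £19,245,930.60.
Operating income = contribution − fixed costs = £19,245,930.60 − £7,873,100 = £11,372,830.60.
After interest of £4,637,520.00, pre-tax earnings = £6,735,310.60.
DCL = total CM / (EBIT − I) = £19,245,930.60 / £6,735,310.60 = 2.8575.
%ΔEPS = DCL × %ΔSales = 2.8575 × -6.0% = -17.1%.

-17.1%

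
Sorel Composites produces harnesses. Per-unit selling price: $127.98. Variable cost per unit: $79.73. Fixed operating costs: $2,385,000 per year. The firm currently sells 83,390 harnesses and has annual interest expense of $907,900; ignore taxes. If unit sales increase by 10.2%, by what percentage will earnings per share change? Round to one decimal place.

At 83,390 units, contribution = 83,390 × $48.25 = $4,023,567.50.
Subtracting fixed costs: EBIT = $4,023,567.50 − $2,385,000 = $1,638,567.50.
Interest = $907,900.00, so EBIT − I = $730,667.50.
DCL = total CM / (EBIT − I) = $4,023,567.50 / $730,667.50 = 5.5067.
EPS therefore changes by 5.5067 × (+10.2%) = +56.2%.

+56.2%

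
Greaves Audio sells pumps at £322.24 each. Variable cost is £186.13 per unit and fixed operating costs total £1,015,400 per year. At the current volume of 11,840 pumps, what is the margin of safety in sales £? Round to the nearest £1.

£1,411,365

Unit CM = price − variable cost = £322.24 − £186.13 = £136.11. Break-even units = £1,015,400 ÷ £136.11 = 7,460.14; break-even revenue = 7,460.14 × £322.24 = £2,403,956.33.
Actual sales revenue = 11,840 × £322.24 = £3,815,321.60.
Margin of safety = £3,815,321.60 − £2,403,956.33 = £1,411,365.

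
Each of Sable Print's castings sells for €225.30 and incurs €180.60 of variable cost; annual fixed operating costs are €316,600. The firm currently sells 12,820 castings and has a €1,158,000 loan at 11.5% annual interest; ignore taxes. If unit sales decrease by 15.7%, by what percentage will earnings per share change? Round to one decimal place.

-73.0%

Contribution at this volume is 12,820 × €44.70 = €573,054.00.
EBIT = €573,054.00 − €316,600 = €256,454.00.
Interest = €133,170.00, so EBIT − I = €123,284.00.
DCL = total CM / (EBIT − I) = €573,054.00 / €123,284.00 = 4.6482.
EPS therefore changes by 4.6482 × (-15.7%) = -73.0%.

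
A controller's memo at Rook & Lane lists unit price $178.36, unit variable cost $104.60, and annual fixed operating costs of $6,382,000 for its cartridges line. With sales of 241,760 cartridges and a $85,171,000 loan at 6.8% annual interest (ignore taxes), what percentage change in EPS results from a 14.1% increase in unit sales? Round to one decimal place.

+44.4%

Contribution at this volume is 241,760 × $73.76 = $17,832,217.60.
Operating income = contribution − fixed costs = $17,832,217.60 − $6,382,000 = $11,450,217.60.
Interest = $5,791,628.00, so EBIT − I = $5,658,589.60.
DCL = total CM / (EBIT − I) = $17,832,217.60 / $5,658,589.60 = 3.1514.
%ΔEPS = DCL × %ΔSales = 3.1514 × +14.1% = +44.4%.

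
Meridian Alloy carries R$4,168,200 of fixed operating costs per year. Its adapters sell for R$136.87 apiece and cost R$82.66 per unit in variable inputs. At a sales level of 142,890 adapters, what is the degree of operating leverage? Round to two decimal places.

At 142,890 units, contribution = 142,890 × R$54.21 = R$7,746,066.90.
Subtracting fixed costs: EBIT = R$7,746,066.90 − R$4,168,200 = R$3,577,866.90.
Degree of operating leverage = R$7,746,066.90 / R$3,577,866.90 = 2.1650.

2.16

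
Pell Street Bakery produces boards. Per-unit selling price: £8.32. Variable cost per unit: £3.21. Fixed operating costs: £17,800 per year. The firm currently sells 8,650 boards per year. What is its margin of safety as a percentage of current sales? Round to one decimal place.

59.7%

Each unit contributes £8.32 − £3.21 = £5.11. Break-even units = £17,800 ÷ £5.11 = 3,483.37; break-even revenue = 3,483.37 × £8.32 = £28,981.60.
Current sales = 8,650 × £8.32 = £71,968.00.
Margin of safety = (£71,968.00 − £28,981.60) ÷ £71,968.00 = 59.7%.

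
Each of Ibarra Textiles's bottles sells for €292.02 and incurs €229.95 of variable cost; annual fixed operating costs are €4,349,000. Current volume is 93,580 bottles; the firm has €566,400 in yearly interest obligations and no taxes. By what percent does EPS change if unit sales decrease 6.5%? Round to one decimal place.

Contribution at this volume is 93,580 × €62.07 = €5,808,510.60.
Subtracting fixed costs: EBIT = €5,808,510.60 − €4,349,000 = €1,459,510.60.
After interest of €566,400.00, pre-tax earnings = €893,110.60.
DCL = total CM / (EBIT − I) = €5,808,510.60 / €893,110.60 = 6.5037.
EPS therefore changes by 6.5037 × (-6.5%) = -42.3%.

-42.3%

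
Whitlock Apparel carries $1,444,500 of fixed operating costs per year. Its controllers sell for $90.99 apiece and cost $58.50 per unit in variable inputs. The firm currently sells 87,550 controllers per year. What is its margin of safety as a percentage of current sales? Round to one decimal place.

49.2%

Contribution margin per unit = $90.99 − $58.50 = $32.49. Break-even units = $1,444,500 ÷ $32.49 = 44,459.83; break-even revenue = 44,459.83 × $90.99 = $4,045,400.28.
Current sales = 87,550 × $90.99 = $7,966,174.50.
Margin of safety = ($7,966,174.50 − $4,045,400.28) ÷ $7,966,174.50 = 49.2%.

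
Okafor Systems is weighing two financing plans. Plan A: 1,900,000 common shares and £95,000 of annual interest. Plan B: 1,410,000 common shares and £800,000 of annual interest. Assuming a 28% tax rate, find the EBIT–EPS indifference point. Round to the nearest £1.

At indifference, (EBIT − 95,000)(1 − t)/1,900,000 = (EBIT − 800,000)(1 − t)/1,410,000.
Cancelling (1 − t) and cross-multiplying: 1,410,000·(EBIT − 95,000) = 1,900,000·(EBIT − 800,000).
EBIT × (1,900,000 − 1,410,000) = 800,000 × 1,900,000 − 95,000 × 1,410,000 = 1,386,050,000,000, so EBIT = 1,386,050,000,000 ÷ 490,000 = 2,828,673.47.

£2,828,673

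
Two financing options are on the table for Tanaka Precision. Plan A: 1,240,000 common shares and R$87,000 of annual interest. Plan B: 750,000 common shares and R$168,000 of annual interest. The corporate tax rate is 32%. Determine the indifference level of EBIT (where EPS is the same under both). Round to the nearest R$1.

R$291,980

At indifference, (EBIT − 87,000)(1 − t)/1,240,000 = (EBIT − 168,000)(1 − t)/750,000.
Cancelling (1 − t) and cross-multiplying: 750,000·(EBIT − 87,000) = 1,240,000·(EBIT − 168,000).
Solving, EBIT = (168,000·1,240,000 − 87,000·750,000) / (1,240,000 − 750,000) = 143,070,000,000 / 490,000 = 291,979.59.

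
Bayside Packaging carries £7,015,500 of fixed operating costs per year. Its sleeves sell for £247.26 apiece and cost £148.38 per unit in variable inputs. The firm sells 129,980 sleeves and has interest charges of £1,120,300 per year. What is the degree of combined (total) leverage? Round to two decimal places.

2.72

At 129,980 units, contribution = 129,980 × £98.88 = £12,852,422.40.
Subtracting fixed costs: EBIT = £12,852,422.40 − £7,015,500 = £5,836,922.40. Interest = £1,120,300.00, so EBIT − I = £4,716,622.40.
DCL = contribution ÷ (EBIT − I) = £12,852,422.40 ÷ £4,716,622.40 = 2.7249.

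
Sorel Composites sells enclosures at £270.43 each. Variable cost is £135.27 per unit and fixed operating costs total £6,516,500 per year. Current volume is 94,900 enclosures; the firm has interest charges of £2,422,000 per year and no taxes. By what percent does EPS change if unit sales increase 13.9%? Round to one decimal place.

+45.9%

Total contribution margin = 94,900 × £135.16 = £12,826,684.00.
Operating income = contribution − fixed costs = £12,826,684.00 − £6,516,500 = £6,310,184.00.
Interest = £2,422,000.00, so EBIT − I = £3,888,184.00.
DCL = total CM / (EBIT − I) = £12,826,684.00 / £3,888,184.00 = 3.2989.
%ΔEPS = DCL × %ΔSales = 3.2989 × +13.9% = +45.9%.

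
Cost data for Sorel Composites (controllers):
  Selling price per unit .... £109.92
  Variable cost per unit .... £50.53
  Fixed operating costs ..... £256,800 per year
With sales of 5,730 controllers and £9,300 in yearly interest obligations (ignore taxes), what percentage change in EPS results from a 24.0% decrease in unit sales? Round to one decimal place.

At 5,730 units, contribution = 5,730 × £59.39 = £340,304.70.
EBIT = £340,304.70 − £256,800 = £83,504.70.
After interest of £9,300.00, pre-tax earnings = £74,204.70.
Degree of combined leverage = contribution ÷ (EBIT − I) = £340,304.70 ÷ £74,204.70 = 4.5860.
%ΔEPS = DCL × %ΔSales = 4.5860 × -24.0% = -110.1%.

-110.1%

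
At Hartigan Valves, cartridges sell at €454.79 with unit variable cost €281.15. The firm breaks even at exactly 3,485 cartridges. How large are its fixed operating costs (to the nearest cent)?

€605,135.40

Contribution margin per unit = €454.79 − €281.15 = €173.64.
Fixed costs = break-even units × CM = 3,485 × €173.64 = €605,135.40.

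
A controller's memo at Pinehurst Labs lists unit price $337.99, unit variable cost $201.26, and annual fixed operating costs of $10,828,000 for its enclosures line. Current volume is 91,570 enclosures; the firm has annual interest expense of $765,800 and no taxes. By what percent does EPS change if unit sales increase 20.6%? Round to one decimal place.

At 91,570 units, contribution = 91,570 × $136.73 = $12,520,366.10.
Operating income = contribution − fixed costs = $12,520,366.10 − $10,828,000 = $1,692,366.10.
After interest of $765,800.00, pre-tax earnings = $926,566.10.
DCL = total CM / (EBIT − I) = $12,520,366.10 / $926,566.10 = 13.5127.
%ΔEPS = DCL × %ΔSales = 13.5127 × +20.6% = +278.4%.

+278.4%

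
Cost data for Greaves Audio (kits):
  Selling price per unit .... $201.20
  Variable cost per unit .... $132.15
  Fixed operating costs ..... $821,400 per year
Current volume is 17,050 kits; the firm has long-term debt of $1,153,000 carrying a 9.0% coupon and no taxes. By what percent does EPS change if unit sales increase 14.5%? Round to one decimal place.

+67.7%

At 17,050 units, contribution = 17,050 × $69.05 = $1,177,302.50.
EBIT = $1,177,302.50 − $821,400 = $355,902.50.
Interest = $103,770.00, so EBIT − I = $252,132.50.
DCL = total CM / (EBIT − I) = $1,177,302.50 / $252,132.50 = 4.6694.
%ΔEPS = DCL × %ΔSales = 4.6694 × +14.5% = +67.7%.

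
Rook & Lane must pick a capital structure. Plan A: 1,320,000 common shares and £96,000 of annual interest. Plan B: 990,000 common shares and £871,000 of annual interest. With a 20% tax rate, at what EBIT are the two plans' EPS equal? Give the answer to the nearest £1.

At indifference, (EBIT − 96,000)(1 − t)/1,320,000 = (EBIT − 871,000)(1 − t)/990,000.
The (1 − t) factor cancels: (EBIT − 96,000) × 990,000 = (EBIT − 871,000) × 1,320,000.
EBIT × (1,320,000 − 990,000) = 871,000 × 1,320,000 − 96,000 × 990,000 = 1,054,680,000,000, so EBIT = 1,054,680,000,000 ÷ 330,000 = 3,196,000.00.

£3,196,000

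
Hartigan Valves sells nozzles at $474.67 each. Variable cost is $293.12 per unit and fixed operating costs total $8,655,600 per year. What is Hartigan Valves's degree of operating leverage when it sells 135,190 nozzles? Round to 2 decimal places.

Contribution at this volume is 135,190 × $181.55 = $24,543,744.50.
EBIT = $24,543,744.50 − $8,655,600 = $15,888,144.50.
Degree of operating leverage = $24,543,744.50 / $15,888,144.50 = 1.5448.

1.54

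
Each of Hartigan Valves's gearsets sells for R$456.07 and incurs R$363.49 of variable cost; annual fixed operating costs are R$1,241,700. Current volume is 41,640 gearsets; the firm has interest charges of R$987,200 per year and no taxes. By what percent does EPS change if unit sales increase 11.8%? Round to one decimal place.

+28.0%

Contribution at this volume is 41,640 × R$92.58 = R$3,855,031.20.
Subtracting fixed costs: EBIT = R$3,855,031.20 − R$1,241,700 = R$2,613,331.20.
After interest of R$987,200.00, pre-tax earnings = R$1,626,131.20.
DCL = total CM / (EBIT − I) = R$3,855,031.20 / R$1,626,131.20 = 2.3707.
EPS therefore changes by 2.3707 × (+11.8%) = +28.0%.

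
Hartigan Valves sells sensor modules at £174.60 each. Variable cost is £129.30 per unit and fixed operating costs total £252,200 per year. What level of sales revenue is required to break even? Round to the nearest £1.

CM per unit = £174.60 − £129.30 = £45.30; CM ratio = £45.30 / £174.60 = 0.2595.
Break-even sales = FC ÷ CM ratio = £252,200 × £174.60 / £45.30 = £972,056.

£972,056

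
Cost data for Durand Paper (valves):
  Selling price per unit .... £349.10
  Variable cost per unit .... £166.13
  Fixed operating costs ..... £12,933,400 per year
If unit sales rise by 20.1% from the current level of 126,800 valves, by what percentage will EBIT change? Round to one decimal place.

+45.4%

Total contribution margin = 126,800 × £182.97 = £23,200,596.00.
EBIT = £23,200,596.00 − £12,933,400 = £10,267,196.00.
So DOL = total CM / EBIT = £23,200,596.00 / £10,267,196.00 = 2.2597.
So EBIT moves 2.2597 × (+20.1%) = +45.4%.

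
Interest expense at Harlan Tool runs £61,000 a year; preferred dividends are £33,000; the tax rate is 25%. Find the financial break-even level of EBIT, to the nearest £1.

£105,000

Preferred dividends are paid after tax, so their pre-tax equivalent is £33,000 ÷ (1 − 0.25) = £44,000.00.
EPS = 0 when EBIT covers interest plus the pre-tax preferred burden: £61,000 + £44,000.00 = £105,000.00.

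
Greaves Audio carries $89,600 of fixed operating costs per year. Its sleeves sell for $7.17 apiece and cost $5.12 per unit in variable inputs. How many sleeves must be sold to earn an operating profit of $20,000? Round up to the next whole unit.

Each unit contributes $7.17 − $5.12 = $2.05.
Units = (FC + target) / CM = ($89,600 + $20,000) / $2.05 = 53,463.41, so 53,464 sleeves.

53,464 sleeves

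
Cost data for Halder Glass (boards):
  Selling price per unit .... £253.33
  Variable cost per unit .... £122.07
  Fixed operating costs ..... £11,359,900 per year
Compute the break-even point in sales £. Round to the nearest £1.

Contribution margin per unit = £253.33 − £122.07 = £131.26, a CM ratio of £131.26 ÷ £253.33 = 0.5181.
Break-even sales = FC ÷ CM ratio = £11,359,900 × £253.33 / £131.26 = £21,924,451.

£21,924,451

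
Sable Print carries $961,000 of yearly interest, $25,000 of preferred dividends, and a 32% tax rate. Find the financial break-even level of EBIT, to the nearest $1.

Preferred dividends are paid after tax, so their pre-tax equivalent is $25,000 ÷ (1 − 0.32) = $36,764.71.
Financial break-even EBIT = interest + D_p ÷ (1 − t) = $961,000 + $36,764.71 = $997,764.71.

$997,765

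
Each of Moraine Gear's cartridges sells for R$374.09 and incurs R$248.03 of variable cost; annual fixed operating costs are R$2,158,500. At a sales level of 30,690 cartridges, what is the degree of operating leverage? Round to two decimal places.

2.26

At 30,690 units, contribution = 30,690 × R$126.06 = R$3,868,781.40.
Operating income = contribution − fixed costs = R$3,868,781.40 − R$2,158,500 = R$1,710,281.40.
Degree of operating leverage = R$3,868,781.40 / R$1,710,281.40 = 2.2621.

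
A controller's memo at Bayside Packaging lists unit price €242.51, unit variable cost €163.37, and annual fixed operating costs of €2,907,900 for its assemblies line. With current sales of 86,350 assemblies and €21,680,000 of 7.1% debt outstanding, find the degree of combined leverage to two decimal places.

At 86,350 units, contribution = 86,350 × €79.14 = €6,833,739.00.
Subtracting fixed costs: EBIT = €6,833,739.00 − €2,907,900 = €3,925,839.00. Interest = €1,539,280.00.
DOL = €6,833,739.00 ÷ €3,925,839.00 = 1.7407; DFL = €3,925,839.00 ÷ €2,386,559.00 = 1.6450.
DCL = DOL × DFL = 1.7407 × 1.6450 = 2.8635.

2.86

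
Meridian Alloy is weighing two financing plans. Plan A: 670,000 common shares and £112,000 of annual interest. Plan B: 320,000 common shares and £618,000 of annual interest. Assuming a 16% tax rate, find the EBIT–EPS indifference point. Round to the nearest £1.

£1,080,629

Set EPS_A = EPS_B: (EBIT − £112,000)(1 − 0.16) ÷ 670,000 = (EBIT − £618,000)(1 − 0.16) ÷ 320,000.
The (1 − t) factor cancels: (EBIT − 112,000) × 320,000 = (EBIT − 618,000) × 670,000.
EBIT × (670,000 − 320,000) = 618,000 × 670,000 − 112,000 × 320,000 = 378,220,000,000, so EBIT = 378,220,000,000 ÷ 350,000 = 1,080,628.57.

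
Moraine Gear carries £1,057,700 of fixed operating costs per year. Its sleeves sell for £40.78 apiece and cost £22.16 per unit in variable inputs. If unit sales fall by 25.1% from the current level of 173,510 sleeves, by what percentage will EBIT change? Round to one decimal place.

-37.3%

Total contribution margin = 173,510 × £18.62 = £3,230,756.20.
Subtracting fixed costs: EBIT = £3,230,756.20 − £1,057,700 = £2,173,056.20.
DOL = contribution ÷ EBIT = £3,230,756.20 ÷ £2,173,056.20 = 1.4867.
%ΔEBIT = DOL × %ΔSales = 1.4867 × -25.1% = -37.3%.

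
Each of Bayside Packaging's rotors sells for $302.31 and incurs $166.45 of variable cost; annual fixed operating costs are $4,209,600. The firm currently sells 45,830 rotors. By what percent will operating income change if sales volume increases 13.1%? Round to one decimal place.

+40.4%

At 45,830 units, contribution = 45,830 × $135.86 = $6,226,463.80.
Operating income = contribution − fixed costs = $6,226,463.80 − $4,209,600 = $2,016,863.80.
DOL = contribution ÷ EBIT = $6,226,463.80 ÷ $2,016,863.80 = 3.0872.
So EBIT moves 3.0872 × (+13.1%) = +40.4%.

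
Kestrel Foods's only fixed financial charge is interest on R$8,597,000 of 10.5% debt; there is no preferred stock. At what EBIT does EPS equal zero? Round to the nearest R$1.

Annual interest = 10.5% × R$8,597,000 = R$902,685.00.
Without preferred stock the financial break-even is simply EBIT = interest = R$902,685.00.

R$902,685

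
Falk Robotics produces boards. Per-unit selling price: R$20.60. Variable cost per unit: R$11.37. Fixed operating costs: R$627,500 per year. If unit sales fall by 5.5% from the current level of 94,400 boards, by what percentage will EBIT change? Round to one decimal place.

-19.7%

At 94,400 units, contribution = 94,400 × R$9.23 = R$871,312.00.
EBIT = R$871,312.00 − R$627,500 = R$243,812.00.
Degree of operating leverage = R$871,312.00 / R$243,812.00 = 3.5737.
%ΔEBIT = DOL × %ΔSales = 3.5737 × -5.5% = -19.7%.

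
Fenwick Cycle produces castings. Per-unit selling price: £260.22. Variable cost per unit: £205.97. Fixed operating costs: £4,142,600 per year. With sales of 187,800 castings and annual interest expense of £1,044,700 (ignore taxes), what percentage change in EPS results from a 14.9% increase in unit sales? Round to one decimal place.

+30.4%

At 187,800 units, contribution = 187,800 × £54.25 = £10,188,150.00.
Operating income = contribution − fixed costs = £10,188,150.00 − £4,142,600 = £6,045,550.00.
Interest = £1,044,700.00, so EBIT − I = £5,000,850.00.
DCL = total CM / (EBIT − I) = £10,188,150.00 / £5,000,850.00 = 2.0373.
EPS therefore changes by 2.0373 × (+14.9%) = +30.4%.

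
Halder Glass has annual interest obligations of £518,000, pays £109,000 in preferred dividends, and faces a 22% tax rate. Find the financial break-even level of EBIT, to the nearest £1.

Preferred dividends are paid after tax, so their pre-tax equivalent is £109,000 ÷ (1 − 0.22) = £139,743.59.
EPS = 0 when EBIT covers interest plus the pre-tax preferred burden: £518,000 + £139,743.59 = £657,743.59.

£657,744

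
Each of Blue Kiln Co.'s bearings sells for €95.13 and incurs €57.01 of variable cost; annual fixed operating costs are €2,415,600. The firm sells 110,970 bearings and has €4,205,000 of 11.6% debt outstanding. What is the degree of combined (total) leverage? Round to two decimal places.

3.19

At 110,970 units, contribution = 110,970 × €38.12 = €4,230,176.40.
Subtracting fixed costs: EBIT = €4,230,176.40 − €2,415,600 = €1,814,576.40. Interest = €487,780.00, so EBIT − I = €1,326,796.40.
DCL = contribution ÷ (EBIT − I) = €4,230,176.40 ÷ €1,326,796.40 = 3.1883.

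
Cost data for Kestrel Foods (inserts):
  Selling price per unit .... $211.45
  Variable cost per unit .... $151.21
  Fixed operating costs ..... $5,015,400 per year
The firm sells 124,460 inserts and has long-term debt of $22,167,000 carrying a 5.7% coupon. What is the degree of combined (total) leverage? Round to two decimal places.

6.15

At 124,460 units, contribution = 124,460 × $60.24 = $7,497,470.40.
Operating income = contribution − fixed costs = $7,497,470.40 − $5,015,400 = $2,482,070.40. Interest = $1,263,519.00, so EBIT − I = $1,218,551.40.
DCL = contribution ÷ (EBIT − I) = $7,497,470.40 ÷ $1,218,551.40 = 6.1528.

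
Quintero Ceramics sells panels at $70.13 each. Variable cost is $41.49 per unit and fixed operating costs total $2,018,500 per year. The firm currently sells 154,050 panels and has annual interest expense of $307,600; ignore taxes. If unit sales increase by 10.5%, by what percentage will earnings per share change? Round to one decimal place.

+22.2%

Total contribution margin = 154,050 × $28.64 = $4,411,992.00.
Operating income = contribution − fixed costs = $4,411,992.00 − $2,018,500 = $2,393,492.00.
After interest of $307,600.00, pre-tax earnings = $2,085,892.00.
DCL = total CM / (EBIT − I) = $4,411,992.00 / $2,085,892.00 = 2.1152.
%ΔEPS = DCL × %ΔSales = 2.1152 × +10.5% = +22.2%.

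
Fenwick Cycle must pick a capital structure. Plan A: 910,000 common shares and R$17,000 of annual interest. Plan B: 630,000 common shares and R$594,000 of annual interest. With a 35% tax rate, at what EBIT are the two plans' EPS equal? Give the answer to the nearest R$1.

R$1,892,250

At indifference, (EBIT − 17,000)(1 − t)/910,000 = (EBIT − 594,000)(1 − t)/630,000.
Cancelling (1 − t) and cross-multiplying: 630,000·(EBIT − 17,000) = 910,000·(EBIT − 594,000).
EBIT × (910,000 − 630,000) = 594,000 × 910,000 − 17,000 × 630,000 = 529,830,000,000, so EBIT = 529,830,000,000 ÷ 280,000 = 1,892,250.00.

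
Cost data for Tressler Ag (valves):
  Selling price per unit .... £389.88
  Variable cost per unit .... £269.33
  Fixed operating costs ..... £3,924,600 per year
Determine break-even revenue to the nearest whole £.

Contribution margin per unit = £389.88 − £269.33 = £120.55, a CM ratio of £120.55 ÷ £389.88 = 0.3092.
Break-even sales = FC ÷ CM ratio = £3,924,600 × £389.88 / £120.55 = £12,692,850.

£12,692,850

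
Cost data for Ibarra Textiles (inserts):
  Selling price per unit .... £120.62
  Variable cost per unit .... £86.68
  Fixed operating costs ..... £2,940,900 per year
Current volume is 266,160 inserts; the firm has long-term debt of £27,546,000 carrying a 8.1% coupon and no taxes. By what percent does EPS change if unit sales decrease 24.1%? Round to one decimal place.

-56.4%

Contribution at this volume is 266,160 × £33.94 = £9,033,470.40.
Subtracting fixed costs: EBIT = £9,033,470.40 − £2,940,900 = £6,092,570.40.
Interest = £2,231,226.00, so EBIT − I = £3,861,344.40.
Degree of combined leverage = contribution ÷ (EBIT − I) = £9,033,470.40 ÷ £3,861,344.40 = 2.3395.
%ΔEPS = DCL × %ΔSales = 2.3395 × -24.1% = -56.4%.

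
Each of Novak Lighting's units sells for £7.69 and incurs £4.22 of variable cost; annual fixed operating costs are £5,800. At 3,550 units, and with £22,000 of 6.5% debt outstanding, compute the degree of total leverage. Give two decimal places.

Total contribution margin = 3,550 × £3.47 = £12,318.50.
Operating income = contribution − fixed costs = £12,318.50 − £5,800 = £6,518.50. Interest = £1,430.00, so EBIT − I = £5,088.50.
DCL = contribution ÷ (EBIT − I) = £12,318.50 ÷ £5,088.50 = 2.4209.

2.42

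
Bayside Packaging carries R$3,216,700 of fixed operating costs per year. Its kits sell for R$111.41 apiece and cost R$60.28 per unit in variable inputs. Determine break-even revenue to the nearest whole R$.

R$7,009,046

Contribution margin per unit = R$111.41 − R$60.28 = R$51.13, a CM ratio of R$51.13 ÷ R$111.41 = 0.4589.
Break-even revenue = fixed costs × price ÷ CM = R$3,216,700 × R$111.41 ÷ R$51.13 = R$7,009,046.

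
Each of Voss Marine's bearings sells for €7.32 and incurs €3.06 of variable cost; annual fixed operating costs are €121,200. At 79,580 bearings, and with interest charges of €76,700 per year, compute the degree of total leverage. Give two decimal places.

2.40

At 79,580 units, contribution = 79,580 × €4.26 = €339,010.80.
Subtracting fixed costs: EBIT = €339,010.80 − €121,200 = €217,810.80. Interest = €76,700.00.
DOL = €339,010.80 ÷ €217,810.80 = 1.5564; DFL = €217,810.80 ÷ €141,110.80 = 1.5435.
DCL = DOL × DFL = 1.5564 × 1.5435 = 2.4023.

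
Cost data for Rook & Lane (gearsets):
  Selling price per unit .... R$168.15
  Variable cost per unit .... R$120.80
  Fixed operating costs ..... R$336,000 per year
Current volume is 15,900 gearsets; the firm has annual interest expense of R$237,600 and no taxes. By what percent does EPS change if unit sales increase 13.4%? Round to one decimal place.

+56.3%

Total contribution margin = 15,900 × R$47.35 = R$752,865.00.
Operating income = contribution − fixed costs = R$752,865.00 − R$336,000 = R$416,865.00.
After interest of R$237,600.00, pre-tax earnings = R$179,265.00.
DCL = total CM / (EBIT − I) = R$752,865.00 / R$179,265.00 = 4.1997.
%ΔEPS = DCL × %ΔSales = 4.1997 × +13.4% = +56.3%.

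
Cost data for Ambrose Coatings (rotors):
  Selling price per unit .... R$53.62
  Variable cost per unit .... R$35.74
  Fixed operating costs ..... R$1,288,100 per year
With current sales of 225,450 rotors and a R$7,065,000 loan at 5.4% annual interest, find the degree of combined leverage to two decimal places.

1.71

At 225,450 units, contribution = 225,450 × R$17.88 = R$4,031,046.00.
EBIT = R$4,031,046.00 − R$1,288,100 = R$2,742,946.00. Interest = R$381,510.00.
DOL = R$4,031,046.00 ÷ R$2,742,946.00 = 1.4696; DFL = R$2,742,946.00 ÷ R$2,361,436.00 = 1.1616.
DCL = DOL × DFL = 1.4696 × 1.1616 = 1.7071.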